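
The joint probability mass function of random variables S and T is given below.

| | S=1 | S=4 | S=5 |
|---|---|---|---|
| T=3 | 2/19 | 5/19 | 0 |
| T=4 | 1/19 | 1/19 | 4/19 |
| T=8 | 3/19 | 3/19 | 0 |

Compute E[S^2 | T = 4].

P(T = 4) = 6/19.
Summing S^2·P(S=x,T=y) over the conditioning event gives 117/19.
E[S^2 | T = 4] = (117/19) / (6/19) = 39/2.

39/2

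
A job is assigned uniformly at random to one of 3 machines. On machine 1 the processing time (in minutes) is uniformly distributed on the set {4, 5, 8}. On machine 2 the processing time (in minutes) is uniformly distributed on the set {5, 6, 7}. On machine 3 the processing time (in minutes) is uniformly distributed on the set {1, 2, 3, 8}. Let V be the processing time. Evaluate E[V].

E[V | machine 1] = (4+5+8)/3 = 17/3.
E[V | machine 2] = (5+6+7)/3 = 6.
E[V | machine 3] = (1+2+3+8)/4 = 7/2.
By the law of total expectation,
E[V] = (1/3)·(17/3) + (1/3)·(6) + (1/3)·(7/2) = 91/18.

91/18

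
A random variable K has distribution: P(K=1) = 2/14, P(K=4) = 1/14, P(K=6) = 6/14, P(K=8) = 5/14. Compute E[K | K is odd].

1

P(K is odd) = 1/7.
Σ over the event: 1·1/7 = 1/7.
E[K | K is odd] = (1/7) / (1/7) = 1.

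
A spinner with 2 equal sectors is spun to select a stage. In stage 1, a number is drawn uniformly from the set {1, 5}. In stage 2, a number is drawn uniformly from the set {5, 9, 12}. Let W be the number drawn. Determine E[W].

35/6

E[W | stage 1] = (1+5)/2 = 3.
E[W | stage 2] = (5+9+12)/3 = 26/3.
By the law of total expectation,
E[W] = (1/2)·(3) + (1/2)·(26/3) = 35/6.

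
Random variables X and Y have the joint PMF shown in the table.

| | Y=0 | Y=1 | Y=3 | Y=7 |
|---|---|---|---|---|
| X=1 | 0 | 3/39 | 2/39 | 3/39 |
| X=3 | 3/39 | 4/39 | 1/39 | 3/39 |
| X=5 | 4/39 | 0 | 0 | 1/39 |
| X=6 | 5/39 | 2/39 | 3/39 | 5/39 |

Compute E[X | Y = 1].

3

P(Y = 1) = 3/13.
Σ X·P over the event = 1·(3/39) + 3·(4/39) + 6·(2/39) = 9/13.
E[X | Y = 1] = (9/13) / (3/13) = 3.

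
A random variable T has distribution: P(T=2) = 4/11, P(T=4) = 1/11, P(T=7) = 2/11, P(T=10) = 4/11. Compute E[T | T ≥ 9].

10

P(T ≥ 9) = 4/11.
Σ over the event: 10·4/11 = 40/11.
E[T | T ≥ 9] = (40/11) / (4/11) = 10.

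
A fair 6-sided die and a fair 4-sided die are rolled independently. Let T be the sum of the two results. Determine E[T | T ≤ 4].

P(T ≤ 4) = 1/4.
Σ over the event: 2·1/24 + 3·1/12 + 4·1/8 = 5/6.
E[T | T ≤ 4] = (5/6) / (1/4) = 10/3.

10/3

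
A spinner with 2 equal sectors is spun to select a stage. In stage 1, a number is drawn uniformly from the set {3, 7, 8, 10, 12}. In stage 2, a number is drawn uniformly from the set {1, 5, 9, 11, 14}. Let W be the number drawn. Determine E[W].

8

E[W | stage 1] = (3+7+8+10+12)/5 = 8.
E[W | stage 2] = (1+5+9+11+14)/5 = 8.
By the law of total expectation,
E[W] = (1/2)·(8) + (1/2)·(8) = 8.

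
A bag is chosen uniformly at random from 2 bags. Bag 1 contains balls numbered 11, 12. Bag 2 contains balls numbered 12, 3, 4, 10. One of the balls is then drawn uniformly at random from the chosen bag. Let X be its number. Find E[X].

75/8

E[X | bag 1] = (11+12)/2 = 23/2.
E[X | bag 2] = (12+3+4+10)/4 = 29/4.
E[X] = (1/2)·(23/2) + (1/2)·(29/4) = 75/8.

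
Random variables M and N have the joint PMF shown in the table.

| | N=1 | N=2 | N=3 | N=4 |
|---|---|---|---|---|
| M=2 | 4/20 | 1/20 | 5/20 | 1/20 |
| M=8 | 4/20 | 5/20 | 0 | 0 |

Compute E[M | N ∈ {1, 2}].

P(N ∈ {1, 2}) = 7/10.
Summing M·P(M=x,N=y) over the conditioning event gives 41/10.
E[M | N ∈ {1, 2}] = (41/10) / (7/10) = 41/7.

41/7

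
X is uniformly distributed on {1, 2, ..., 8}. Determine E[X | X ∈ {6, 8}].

P(X ∈ {6, 8}) = 1/4.
Σ over the event: 6·1/8 + 8·1/8 = 7/4.
E[X | X ∈ {6, 8}] = (7/4) / (1/4) = 7.

7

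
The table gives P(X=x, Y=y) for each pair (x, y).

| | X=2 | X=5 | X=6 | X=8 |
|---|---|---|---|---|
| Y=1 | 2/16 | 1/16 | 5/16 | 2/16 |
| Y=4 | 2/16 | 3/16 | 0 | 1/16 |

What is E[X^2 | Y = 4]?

49/2

P(Y = 4) = 3/8.
Σ X^2·P over the event = 4·(2/16) + 25·(3/16) + 64·(1/16) = 147/16.
E[X^2 | Y = 4] = (147/16) / (3/8) = 49/2.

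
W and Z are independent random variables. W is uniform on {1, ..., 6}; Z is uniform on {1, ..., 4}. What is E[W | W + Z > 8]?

17/3

Outcomes with W + Z > 8: (5,4), (6,3), (6,4), each with probability 1/24.
E[W | W + Z > 8] = (5 + 6 + 6) / 3 = 17/3.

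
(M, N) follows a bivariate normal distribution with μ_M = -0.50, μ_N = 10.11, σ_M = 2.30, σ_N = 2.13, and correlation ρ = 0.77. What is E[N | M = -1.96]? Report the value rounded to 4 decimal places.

For a bivariate normal, E[N | M=x] = μ_N + ρ·(σ_N/σ_M)·(x − μ_M).
E[N | M=-1.96] = 10.11 + (0.77)·(2.13/2.30)·(-1.96 − (-0.50)) = 10.11 + (0.71309)·(-1.46) = 9.0689.

9.0689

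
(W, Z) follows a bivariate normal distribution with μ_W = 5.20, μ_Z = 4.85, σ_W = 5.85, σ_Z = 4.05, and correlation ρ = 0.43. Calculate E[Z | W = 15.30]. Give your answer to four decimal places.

7.8567

For a bivariate normal, E[Z | W=x] = μ_Z + ρ·(σ_Z/σ_W)·(x − μ_W).
E[Z | W=15.30] = 4.85 + (0.43)·(4.05/5.85)·(15.30 − (5.20)) = 4.85 + (0.29769)·(10.1) = 7.8567.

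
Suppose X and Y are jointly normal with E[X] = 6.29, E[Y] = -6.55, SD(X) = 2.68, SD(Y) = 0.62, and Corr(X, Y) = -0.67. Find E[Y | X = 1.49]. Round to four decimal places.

E[Y | X=x] = μ_Y + ρ(σ_Y/σ_X)(x − μ_X) for jointly normal variables.
E[Y | X=1.49] = -6.55 + (-0.67)·(0.62/2.68)·(1.49 − (6.29)) = -6.55 + (-0.155)·(-4.8) = -5.8060.

-5.8060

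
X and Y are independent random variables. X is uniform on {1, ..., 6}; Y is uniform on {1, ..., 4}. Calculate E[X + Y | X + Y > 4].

P(X + Y > 4) = 3/4.
Summing (X+Y)·P(x,y) over outcomes with X + Y > 4 gives 31/6.
E[X + Y | X + Y > 4] = (31/6) / (3/4) = 62/9.

62/9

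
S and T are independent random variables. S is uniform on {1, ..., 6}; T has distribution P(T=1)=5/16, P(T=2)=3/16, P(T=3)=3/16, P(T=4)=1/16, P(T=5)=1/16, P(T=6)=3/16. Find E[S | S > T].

P(S > T) = 49/96.
Summing S·P(x,y) over outcomes with S > T gives 9/4.
E[S | S > T] = (9/4) / (49/96) = 216/49.

216/49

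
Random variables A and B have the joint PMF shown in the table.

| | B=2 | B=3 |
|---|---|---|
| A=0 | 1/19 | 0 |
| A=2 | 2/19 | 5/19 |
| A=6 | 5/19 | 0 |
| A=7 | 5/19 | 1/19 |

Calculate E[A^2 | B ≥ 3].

23/2

P(B ≥ 3) = 6/19.
Σ A^2·P over the event = 4·(5/19) + 49·(1/19) = 69/19.
E[A^2 | B ≥ 3] = (69/19) / (6/19) = 23/2.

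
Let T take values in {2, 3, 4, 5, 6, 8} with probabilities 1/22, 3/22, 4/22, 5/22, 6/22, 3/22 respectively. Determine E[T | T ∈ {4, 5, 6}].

P(T ∈ {4, 5, 6}) = 15/22.
Σ over the event: 4·2/11 + 5·5/22 + 6·3/11 = 7/2.
E[T | T ∈ {4, 5, 6}] = (7/2) / (15/22) = 77/15.

77/15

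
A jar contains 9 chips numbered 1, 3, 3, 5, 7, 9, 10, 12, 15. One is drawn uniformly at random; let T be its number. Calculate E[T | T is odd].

43/7

P(T is odd) = 7/9.
Σ over the event: 1·1/9 + 3·2/9 + 5·1/9 + 7·1/9 + 9·1/9 + 15·1/9 = 43/9.
E[T | T is odd] = (43/9) / (7/9) = 43/7.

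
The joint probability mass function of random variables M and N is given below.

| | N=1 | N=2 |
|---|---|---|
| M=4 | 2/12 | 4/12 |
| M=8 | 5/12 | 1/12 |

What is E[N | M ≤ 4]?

5/3

P(M ≤ 4) = 1/2.
Σ N·P over the event = 1·(2/12) + 2·(4/12) = 5/6.
E[N | M ≤ 4] = (5/6) / (1/2) = 5/3.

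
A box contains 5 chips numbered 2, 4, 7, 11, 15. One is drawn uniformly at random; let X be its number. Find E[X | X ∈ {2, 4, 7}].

13/3

P(X ∈ {2, 4, 7}) = 3/5.
Σ over the event: 2·1/5 + 4·1/5 + 7·1/5 = 13/5.
E[X | X ∈ {2, 4, 7}] = (13/5) / (3/5) = 13/3.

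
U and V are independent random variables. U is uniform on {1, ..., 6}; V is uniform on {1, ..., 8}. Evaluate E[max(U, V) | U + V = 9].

P(U + V = 9) = 1/8.
Summing max(U,V)·P(x,y) over outcomes with U + V = 9 gives 37/48.
E[max(U, V) | U + V = 9] = (37/48) / (1/8) = 37/6.

37/6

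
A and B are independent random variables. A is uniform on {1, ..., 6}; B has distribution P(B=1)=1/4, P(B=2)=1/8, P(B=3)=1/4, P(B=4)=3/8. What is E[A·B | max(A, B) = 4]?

P(max(A, B) = 4) = 17/48.
Summing AB·P(x,y) over outcomes with max(A, B) = 4 gives 10/3.
E[A·B | max(A, B) = 4] = (10/3) / (17/48) = 160/17.

160/17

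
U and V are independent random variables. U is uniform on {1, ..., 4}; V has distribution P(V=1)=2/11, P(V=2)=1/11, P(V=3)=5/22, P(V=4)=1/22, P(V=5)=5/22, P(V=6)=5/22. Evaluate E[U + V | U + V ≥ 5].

P(U + V ≥ 5) = 67/88.
Summing (U+V)·P(x,y) over outcomes with U + V ≥ 5 gives 239/44.
E[U + V | U + V ≥ 5] = (239/44) / (67/88) = 478/67.

478/67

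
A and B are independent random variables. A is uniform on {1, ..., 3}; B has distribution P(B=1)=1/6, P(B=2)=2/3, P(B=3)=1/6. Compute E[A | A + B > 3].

P(A + B > 3) = 2/3.
Summing A·P(x,y) over outcomes with A + B > 3 gives 29/18.
E[A | A + B > 3] = (29/18) / (2/3) = 29/12.

29/12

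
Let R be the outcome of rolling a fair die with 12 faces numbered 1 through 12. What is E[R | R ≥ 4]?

8

Given R ≥ 4, R is equally likely to be any of {4, 5, 6, 7, 8, 9, 10, 11, 12}.
E[R | R ≥ 4] = (4 + 5 + 6 + 7 + 8 + 9 + 10 + 11 + 12) / 9 = 8.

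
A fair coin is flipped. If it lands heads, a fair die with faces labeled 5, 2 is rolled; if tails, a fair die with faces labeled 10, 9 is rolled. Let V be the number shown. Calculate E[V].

E[V | heads] = (5+2)/2 = 7/2.
E[V | tails] = (10+9)/2 = 19/2.
E[V] = (1/2)·(7/2) + (1/2)·(19/2) = 13/2.

13/2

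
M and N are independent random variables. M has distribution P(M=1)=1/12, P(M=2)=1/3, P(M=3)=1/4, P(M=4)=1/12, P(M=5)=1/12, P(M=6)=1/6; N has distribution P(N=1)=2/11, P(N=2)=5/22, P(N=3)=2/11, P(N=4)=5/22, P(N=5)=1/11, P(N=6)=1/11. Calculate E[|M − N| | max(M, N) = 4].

P(max(M, N) = 4) = 29/132.
Summing |M−N|·P(x,y) over outcomes with max(M, N) = 4 gives 4/11.
E[|M − N| | max(M, N) = 4] = (4/11) / (29/132) = 48/29.

48/29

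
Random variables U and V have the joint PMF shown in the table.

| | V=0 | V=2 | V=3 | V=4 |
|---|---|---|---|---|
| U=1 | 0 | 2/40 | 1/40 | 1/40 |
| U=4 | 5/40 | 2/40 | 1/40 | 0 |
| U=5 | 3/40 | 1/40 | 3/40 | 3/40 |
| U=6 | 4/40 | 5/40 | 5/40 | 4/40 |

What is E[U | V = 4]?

P(V = 4) = 1/5.
Σ U·P over the event = 1·(1/40) + 5·(3/40) + 6·(4/40) = 1.
E[U | V = 4] = (1) / (1/5) = 5.

5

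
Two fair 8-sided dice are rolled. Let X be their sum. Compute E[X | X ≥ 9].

34/3

P(X ≥ 9) = 9/16.
Σ over the event: 9·1/8 + 10·7/64 + 11·3/32 + 12·5/64 + 13·1/16 + 14·3/64 + 15·1/32 + 16·1/64 = 51/8.
E[X | X ≥ 9] = (51/8) / (9/16) = 34/3.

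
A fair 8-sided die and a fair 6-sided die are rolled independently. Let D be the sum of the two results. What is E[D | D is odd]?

P(D is odd) = 1/2.
Σ over the event: 3·1/24 + 5·1/12 + 7·1/8 + 9·1/8 + 11·1/12 + 13·1/24 = 4.
E[D | D is odd] = (4) / (1/2) = 8.

8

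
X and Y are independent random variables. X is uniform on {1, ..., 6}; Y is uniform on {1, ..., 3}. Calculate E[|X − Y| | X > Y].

P(X > Y) = 2/3.
Summing |X−Y|·P(x,y) over outcomes with X > Y gives 31/18.
E[|X − Y| | X > Y] = (31/18) / (2/3) = 31/12.

31/12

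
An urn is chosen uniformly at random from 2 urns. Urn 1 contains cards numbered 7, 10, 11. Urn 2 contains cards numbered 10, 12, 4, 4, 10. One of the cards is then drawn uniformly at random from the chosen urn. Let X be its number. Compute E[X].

26/3

E[X | urn 1] = (7+10+11)/3 = 28/3.
E[X | urn 2] = (10+12+4+4+10)/5 = 8.
E[X] = (1/2)·(28/3) + (1/2)·(8) = 26/3.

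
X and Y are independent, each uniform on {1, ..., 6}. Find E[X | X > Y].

P(X > Y) = 5/12.
Summing X·P(x,y) over outcomes with X > Y gives 35/18.
E[X | X > Y] = (35/18) / (5/12) = 14/3.

14/3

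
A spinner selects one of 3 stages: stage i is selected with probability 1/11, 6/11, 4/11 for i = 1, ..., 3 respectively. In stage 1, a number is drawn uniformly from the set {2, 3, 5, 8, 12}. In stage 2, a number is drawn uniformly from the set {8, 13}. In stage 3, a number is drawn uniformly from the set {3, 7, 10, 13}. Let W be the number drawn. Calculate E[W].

E[W | stage 1] = (2+3+5+8+12)/5 = 6.
E[W | stage 2] = (8+13)/2 = 21/2.
E[W | stage 3] = (3+7+10+13)/4 = 33/4.
E[W] = (1/11)·(6) + (6/11)·(21/2) + (4/11)·(33/4) = 102/11.

102/11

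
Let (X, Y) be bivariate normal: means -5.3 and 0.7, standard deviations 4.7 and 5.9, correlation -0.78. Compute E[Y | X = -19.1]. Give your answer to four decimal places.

For a bivariate normal, E[Y | X=x] = μ_Y + ρ·(σ_Y/σ_X)·(x − μ_X).
E[Y | X=-19.1] = 0.7 + (-0.78)·(5.9/4.7)·(-19.1 − (-5.3)) = 0.7 + (-0.97915)·(-13.8) = 14.2123.

14.2123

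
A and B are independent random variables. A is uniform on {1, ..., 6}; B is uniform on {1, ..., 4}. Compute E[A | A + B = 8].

5

P(A + B = 8) = 1/8.
Summing A·P(x,y) over outcomes with A + B = 8 gives 5/8.
E[A | A + B = 8] = (5/8) / (1/8) = 5.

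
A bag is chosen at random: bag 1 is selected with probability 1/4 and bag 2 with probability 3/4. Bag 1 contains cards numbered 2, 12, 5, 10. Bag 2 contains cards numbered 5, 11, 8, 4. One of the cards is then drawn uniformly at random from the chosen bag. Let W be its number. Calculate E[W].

E[W | bag 1] = (2+12+5+10)/4 = 29/4.
E[W | bag 2] = (5+11+8+4)/4 = 7.
By the law of total expectation,
E[W] = (1/4)·(29/4) + (3/4)·(7) = 113/16.

113/16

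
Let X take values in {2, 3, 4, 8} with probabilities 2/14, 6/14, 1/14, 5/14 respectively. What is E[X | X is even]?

P(X is even) = 4/7.
Σ over the event: 2·1/7 + 4·1/14 + 8·5/14 = 24/7.
E[X | X is even] = (24/7) / (4/7) = 6.

6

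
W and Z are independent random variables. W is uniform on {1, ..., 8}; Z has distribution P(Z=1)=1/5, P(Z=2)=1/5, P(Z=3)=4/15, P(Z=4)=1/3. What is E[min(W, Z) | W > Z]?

197/79

P(W > Z) = 79/120.
Summing min(W,Z)·P(x,y) over outcomes with W > Z gives 197/120.
E[min(W, Z) | W > Z] = (197/120) / (79/120) = 197/79.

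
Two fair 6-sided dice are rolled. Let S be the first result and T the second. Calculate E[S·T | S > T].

P(S > T) = 5/12.
Summing ST·P(x,y) over outcomes with S > T gives 175/36.
E[S·T | S > T] = (175/36) / (5/12) = 35/3.

35/3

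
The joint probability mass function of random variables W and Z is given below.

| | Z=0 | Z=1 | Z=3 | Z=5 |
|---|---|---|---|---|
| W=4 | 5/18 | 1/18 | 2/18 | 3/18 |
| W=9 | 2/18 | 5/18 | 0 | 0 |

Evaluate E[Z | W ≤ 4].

2

P(W ≤ 4) = 11/18.
Σ Z·P over the event = 0·(5/18) + 1·(1/18) + 3·(2/18) + 5·(3/18) = 11/9.
E[Z | W ≤ 4] = (11/9) / (11/18) = 2.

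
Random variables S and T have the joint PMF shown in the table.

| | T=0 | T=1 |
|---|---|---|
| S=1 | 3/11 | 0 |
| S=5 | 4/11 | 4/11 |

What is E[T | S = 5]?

P(S = 5) = 8/11.
Σ T·P over the event = 0·(4/11) + 1·(4/11) = 4/11.
E[T | S = 5] = (4/11) / (8/11) = 1/2.

1/2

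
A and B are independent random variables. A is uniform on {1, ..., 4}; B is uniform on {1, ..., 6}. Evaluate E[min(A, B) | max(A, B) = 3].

Outcomes with max(A, B) = 3: (1,3), (2,3), (3,1), (3,2), (3,3), each with probability 1/24.
E[min(A, B) | max(A, B) = 3] = (1 + 2 + 1 + 2 + 3) / 5 = 9/5.

9/5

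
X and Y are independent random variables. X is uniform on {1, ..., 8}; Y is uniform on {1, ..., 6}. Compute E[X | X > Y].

P(X > Y) = 9/16.
Summing X·P(x,y) over outcomes with X > Y gives 10/3.
E[X | X > Y] = (10/3) / (9/16) = 160/27.

160/27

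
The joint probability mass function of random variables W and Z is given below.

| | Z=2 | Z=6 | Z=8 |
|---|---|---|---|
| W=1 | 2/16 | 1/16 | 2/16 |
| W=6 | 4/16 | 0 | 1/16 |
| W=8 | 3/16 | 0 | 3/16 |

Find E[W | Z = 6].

P(Z = 6) = 1/16.
Σ W·P over the event = 1·(1/16) = 1/16.
E[W | Z = 6] = (1/16) / (1/16) = 1.

1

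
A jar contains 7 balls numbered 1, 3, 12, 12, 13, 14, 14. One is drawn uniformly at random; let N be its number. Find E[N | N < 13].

P(N < 13) = 4/7.
Σ over the event: 1·1/7 + 3·1/7 + 12·2/7 = 4.
E[N | N < 13] = (4) / (4/7) = 7.

7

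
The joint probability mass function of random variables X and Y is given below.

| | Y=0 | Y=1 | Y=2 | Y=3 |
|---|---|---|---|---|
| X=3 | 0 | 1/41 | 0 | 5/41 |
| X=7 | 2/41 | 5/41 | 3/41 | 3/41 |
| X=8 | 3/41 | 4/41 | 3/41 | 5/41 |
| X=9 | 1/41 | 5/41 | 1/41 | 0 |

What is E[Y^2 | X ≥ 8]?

35/11

P(X ≥ 8) = 22/41.
Σ Y^2·P over the event = 0·(3/41) + 1·(4/41) + 4·(3/41) + 9·(5/41) + 0·(1/41) + 1·(5/41) + 4·(1/41) = 70/41.
E[Y^2 | X ≥ 8] = (70/41) / (22/41) = 35/11.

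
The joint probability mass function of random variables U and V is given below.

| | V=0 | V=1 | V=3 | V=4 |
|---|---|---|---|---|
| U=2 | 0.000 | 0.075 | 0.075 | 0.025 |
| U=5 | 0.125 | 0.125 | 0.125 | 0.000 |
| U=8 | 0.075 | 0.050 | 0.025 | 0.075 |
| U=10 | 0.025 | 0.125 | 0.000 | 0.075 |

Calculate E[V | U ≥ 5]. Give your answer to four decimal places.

P(U ≥ 5) = 0.825.
Summing V·P(U=x,V=y) over the conditioning event gives 1.350.
E[V | U ≥ 5] = (1.350) / (0.825) = 1.6364.

1.6364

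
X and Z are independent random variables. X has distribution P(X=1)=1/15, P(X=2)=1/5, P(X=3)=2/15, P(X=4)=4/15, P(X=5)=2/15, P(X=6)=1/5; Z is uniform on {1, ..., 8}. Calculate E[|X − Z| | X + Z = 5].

P(X + Z = 5) = 1/12.
Summing |X−Z|·P(x,y) over outcomes with X + Z = 5 gives 1/6.
E[|X − Z| | X + Z = 5] = (1/6) / (1/12) = 2.

2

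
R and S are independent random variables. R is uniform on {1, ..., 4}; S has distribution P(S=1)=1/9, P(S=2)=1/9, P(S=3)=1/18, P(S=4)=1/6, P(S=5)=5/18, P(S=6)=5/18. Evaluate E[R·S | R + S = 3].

P(R + S = 3) = 1/18.
Summing RS·P(x,y) over outcomes with R + S = 3 gives 1/9.
E[R·S | R + S = 3] = (1/9) / (1/18) = 2.

2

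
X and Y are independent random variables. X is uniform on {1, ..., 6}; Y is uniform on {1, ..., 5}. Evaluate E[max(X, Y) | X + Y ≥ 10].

Outcomes with X + Y ≥ 10: (5,5), (6,4), (6,5), each with probability 1/30.
E[max(X, Y) | X + Y ≥ 10] = (5 + 6 + 6) / 3 = 17/3.

17/3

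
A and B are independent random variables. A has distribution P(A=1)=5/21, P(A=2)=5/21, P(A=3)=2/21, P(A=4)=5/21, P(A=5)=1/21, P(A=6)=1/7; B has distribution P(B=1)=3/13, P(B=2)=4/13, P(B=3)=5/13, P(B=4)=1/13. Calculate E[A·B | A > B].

1306/141

P(A > B) = 47/91.
Summing AB·P(x,y) over outcomes with A > B gives 1306/273.
E[A·B | A > B] = (1306/273) / (47/91) = 1306/141.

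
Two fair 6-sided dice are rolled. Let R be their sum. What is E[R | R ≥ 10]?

P(R ≥ 10) = 1/6.
Σ over the event: 10·1/12 + 11·1/18 + 12·1/36 = 16/9.
E[R | R ≥ 10] = (16/9) / (1/6) = 32/3.

32/3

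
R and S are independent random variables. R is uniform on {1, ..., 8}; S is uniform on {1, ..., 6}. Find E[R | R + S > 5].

P(R + S > 5) = 19/24.
Summing R·P(x,y) over outcomes with R + S > 5 gives 49/12.
E[R | R + S > 5] = (49/12) / (19/24) = 98/19.

98/19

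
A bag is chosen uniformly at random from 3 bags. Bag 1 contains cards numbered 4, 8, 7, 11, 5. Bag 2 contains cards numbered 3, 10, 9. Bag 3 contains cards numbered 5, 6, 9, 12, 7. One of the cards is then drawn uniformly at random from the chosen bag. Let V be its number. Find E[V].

E[V | bag 1] = (4+8+7+11+5)/5 = 7.
E[V | bag 2] = (3+10+9)/3 = 22/3.
E[V | bag 3] = (5+6+9+12+7)/5 = 39/5.
By the law of total expectation,
E[V] = (1/3)·(7) + (1/3)·(22/3) + (1/3)·(39/5) = 332/45.

332/45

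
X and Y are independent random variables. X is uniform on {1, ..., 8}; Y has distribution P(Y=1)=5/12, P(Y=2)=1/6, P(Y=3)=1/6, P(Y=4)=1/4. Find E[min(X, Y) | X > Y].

P(X > Y) = 23/32.
Summing min(X,Y)·P(x,y) over outcomes with X > Y gives 137/96.
E[min(X, Y) | X > Y] = (137/96) / (23/32) = 137/69.

137/69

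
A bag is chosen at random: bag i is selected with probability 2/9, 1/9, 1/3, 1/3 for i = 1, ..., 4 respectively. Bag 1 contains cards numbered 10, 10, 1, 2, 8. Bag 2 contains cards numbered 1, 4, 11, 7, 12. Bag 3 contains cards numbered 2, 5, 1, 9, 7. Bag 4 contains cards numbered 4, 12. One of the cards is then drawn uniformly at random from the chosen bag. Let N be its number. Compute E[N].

289/45

E[N | bag 1] = (10+10+1+2+8)/5 = 31/5.
E[N | bag 2] = (1+4+11+7+12)/5 = 7.
E[N | bag 3] = (2+5+1+9+7)/5 = 24/5.
E[N | bag 4] = (4+12)/2 = 8.
By the law of total expectation,
E[N] = (2/9)·(31/5) + (1/9)·(7) + (1/3)·(24/5) + (1/3)·(8) = 289/45.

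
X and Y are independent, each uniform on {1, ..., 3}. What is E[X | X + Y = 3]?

Outcomes with X + Y = 3: (1,2), (2,1), each with probability 1/9.
E[X | X + Y = 3] = (1 + 2) / 2 = 3/2.

3/2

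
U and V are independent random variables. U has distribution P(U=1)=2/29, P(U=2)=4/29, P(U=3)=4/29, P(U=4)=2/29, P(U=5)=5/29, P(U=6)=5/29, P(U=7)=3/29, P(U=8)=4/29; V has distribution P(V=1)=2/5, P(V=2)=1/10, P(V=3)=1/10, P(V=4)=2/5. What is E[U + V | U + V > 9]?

638/59

P(U + V > 9) = 59/290.
Summing (U+V)·P(x,y) over outcomes with U + V > 9 gives 11/5.
E[U + V | U + V > 9] = (11/5) / (59/290) = 638/59.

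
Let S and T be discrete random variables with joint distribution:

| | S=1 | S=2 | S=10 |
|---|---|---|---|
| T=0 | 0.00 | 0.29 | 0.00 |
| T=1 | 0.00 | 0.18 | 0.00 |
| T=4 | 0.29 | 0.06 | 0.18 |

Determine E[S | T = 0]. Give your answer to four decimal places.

P(T = 0) = 0.29.
Σ S·P over the event = 2·(0.29) = 0.58.
E[S | T = 0] = (0.58) / (0.29) = 2.0000.

2.0000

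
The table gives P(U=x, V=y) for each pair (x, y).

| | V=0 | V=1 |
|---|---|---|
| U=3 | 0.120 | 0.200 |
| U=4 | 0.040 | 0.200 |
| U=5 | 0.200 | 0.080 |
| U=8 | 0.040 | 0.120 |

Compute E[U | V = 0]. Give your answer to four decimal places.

4.6000

P(V = 0) = 0.400.
Summing U·P(U=x,V=y) over the conditioning event gives 1.840.
E[U | V = 0] = (1.840) / (0.400) = 4.6000.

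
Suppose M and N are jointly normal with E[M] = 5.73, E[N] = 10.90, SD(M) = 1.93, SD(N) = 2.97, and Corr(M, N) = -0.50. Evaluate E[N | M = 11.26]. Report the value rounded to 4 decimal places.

6.6451

E[N | M=x] = μ_N + ρ(σ_N/σ_M)(x − μ_M) for jointly normal variables.
E[N | M=11.26] = 10.90 + (-0.50)·(2.97/1.93)·(11.26 − (5.73)) = 10.90 + (-0.76943)·(5.53) = 6.6451.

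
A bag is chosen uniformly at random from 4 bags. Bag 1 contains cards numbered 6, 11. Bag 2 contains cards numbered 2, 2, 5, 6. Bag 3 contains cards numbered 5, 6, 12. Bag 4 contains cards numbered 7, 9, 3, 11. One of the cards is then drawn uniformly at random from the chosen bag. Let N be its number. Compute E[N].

E[N | bag 1] = (6+11)/2 = 17/2.
E[N | bag 2] = (2+2+5+6)/4 = 15/4.
E[N | bag 3] = (5+6+12)/3 = 23/3.
E[N | bag 4] = (7+9+3+11)/4 = 15/2.
E[N] = (1/4)·(17/2) + (1/4)·(15/4) + (1/4)·(23/3) + (1/4)·(15/2) = 329/48.

329/48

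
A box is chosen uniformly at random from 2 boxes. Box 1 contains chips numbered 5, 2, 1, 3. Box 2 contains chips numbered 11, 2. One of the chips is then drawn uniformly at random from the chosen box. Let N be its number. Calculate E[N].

37/8

E[N | box 1] = (5+2+1+3)/4 = 11/4.
E[N | box 2] = (11+2)/2 = 13/2.
By the law of total expectation,
E[N] = (1/2)·(11/4) + (1/2)·(13/2) = 37/8.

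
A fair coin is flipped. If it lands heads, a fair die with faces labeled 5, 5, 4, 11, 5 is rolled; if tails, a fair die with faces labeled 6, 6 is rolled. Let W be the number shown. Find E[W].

6

E[W | heads] = (5+5+4+11+5)/5 = 6.
E[W | tails] = (6+6)/2 = 6.
E[W] = (1/2)·(6) + (1/2)·(6) = 6.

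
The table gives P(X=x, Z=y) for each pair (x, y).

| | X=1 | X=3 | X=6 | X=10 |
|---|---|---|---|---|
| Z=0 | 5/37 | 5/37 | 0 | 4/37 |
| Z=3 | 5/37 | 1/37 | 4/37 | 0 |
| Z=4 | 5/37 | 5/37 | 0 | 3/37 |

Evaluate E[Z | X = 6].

3

P(X = 6) = 4/37.
Σ Z·P over the event = 3·(4/37) = 12/37.
E[Z | X = 6] = (12/37) / (4/37) = 3.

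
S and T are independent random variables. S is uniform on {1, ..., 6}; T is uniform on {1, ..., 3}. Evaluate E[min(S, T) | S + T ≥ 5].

P(S + T ≥ 5) = 2/3.
Summing min(S,T)·P(x,y) over outcomes with S + T ≥ 5 gives 25/18.
E[min(S, T) | S + T ≥ 5] = (25/18) / (2/3) = 25/12.

25/12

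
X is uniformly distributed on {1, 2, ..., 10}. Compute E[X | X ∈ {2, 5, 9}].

16/3

P(X ∈ {2, 5, 9}) = 3/10.
Σ over the event: 2·1/10 + 5·1/10 + 9·1/10 = 8/5.
E[X | X ∈ {2, 5, 9}] = (8/5) / (3/10) = 16/3.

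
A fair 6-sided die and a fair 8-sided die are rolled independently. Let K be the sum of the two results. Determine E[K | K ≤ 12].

P(K ≤ 12) = 15/16.
E[K | K ≤ 12] = (43/6) / (15/16) = 344/45.

344/45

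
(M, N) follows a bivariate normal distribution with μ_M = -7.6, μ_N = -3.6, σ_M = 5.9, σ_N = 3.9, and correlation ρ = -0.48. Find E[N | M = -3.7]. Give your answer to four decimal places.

The regression of N on M has slope ρ·σ_N/σ_M and passes through (μ_M, μ_N).
E[N | M=-3.7] = -3.6 + (-0.48)·(3.9/5.9)·(-3.7 − (-7.6)) = -3.6 + (-0.31729)·(3.9) = -4.8374.

-4.8374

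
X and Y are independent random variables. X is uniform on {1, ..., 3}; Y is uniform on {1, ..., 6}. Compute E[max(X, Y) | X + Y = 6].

Outcomes with X + Y = 6: (1,5), (2,4), (3,3), each with probability 1/18.
E[max(X, Y) | X + Y = 6] = (5 + 4 + 3) / 3 = 4.

4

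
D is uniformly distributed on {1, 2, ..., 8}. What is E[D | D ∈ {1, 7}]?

4

P(D ∈ {1, 7}) = 1/4.
Σ over the event: 1·1/8 + 7·1/8 = 1.
E[D | D ∈ {1, 7}] = (1) / (1/4) = 4.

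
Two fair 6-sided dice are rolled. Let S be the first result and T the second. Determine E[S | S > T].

14/3

P(S > T) = 5/12.
Summing S·P(x,y) over outcomes with S > T gives 35/18.
E[S | S > T] = (35/18) / (5/12) = 14/3.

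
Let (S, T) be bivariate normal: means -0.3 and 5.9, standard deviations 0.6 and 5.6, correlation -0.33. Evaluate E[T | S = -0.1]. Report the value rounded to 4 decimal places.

The regression of T on S has slope ρ·σ_T/σ_S and passes through (μ_S, μ_T).
E[T | S=-0.1] = 5.9 + (-0.33)·(5.6/0.6)·(-0.1 − (-0.3)) = 5.9 + (-3.08)·(0.2) = 5.2840.

5.2840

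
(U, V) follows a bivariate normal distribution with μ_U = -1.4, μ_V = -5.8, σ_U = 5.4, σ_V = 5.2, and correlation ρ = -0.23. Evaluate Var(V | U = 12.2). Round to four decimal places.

25.6096

The conditional variance in a bivariate normal is σ_V²(1 − ρ²), independent of x.
Var(V | U=12.2) = (5.2)²·(1 − (-0.23)²) = 27.04·0.9471 = 25.6096.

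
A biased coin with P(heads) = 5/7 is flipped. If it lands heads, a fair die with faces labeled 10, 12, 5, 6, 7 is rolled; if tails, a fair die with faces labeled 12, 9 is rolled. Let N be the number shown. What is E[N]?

61/7

E[N | heads] = (10+12+5+6+7)/5 = 8.
E[N | tails] = (12+9)/2 = 21/2.
By the law of total expectation,
E[N] = (5/7)·(8) + (2/7)·(21/2) = 61/7.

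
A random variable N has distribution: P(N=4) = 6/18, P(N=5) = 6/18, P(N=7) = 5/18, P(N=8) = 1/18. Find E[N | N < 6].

9/2

P(N < 6) = 2/3.
Σ over the event: 4·1/3 + 5·1/3 = 3.
E[N | N < 6] = (3) / (2/3) = 9/2.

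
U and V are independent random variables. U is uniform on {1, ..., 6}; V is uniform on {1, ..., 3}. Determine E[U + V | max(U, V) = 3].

Outcomes with max(U, V) = 3: (1,3), (2,3), (3,1), (3,2), (3,3), each with probability 1/18.
E[U + V | max(U, V) = 3] = (4 + 5 + 4 + 5 + 6) / 5 = 24/5.

24/5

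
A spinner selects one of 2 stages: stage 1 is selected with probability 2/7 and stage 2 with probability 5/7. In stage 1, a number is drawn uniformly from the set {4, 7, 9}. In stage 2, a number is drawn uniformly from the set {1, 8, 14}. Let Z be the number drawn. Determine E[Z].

155/21

E[Z | stage 1] = (4+7+9)/3 = 20/3.
E[Z | stage 2] = (1+8+14)/3 = 23/3.
E[Z] = (2/7)·(20/3) + (5/7)·(23/3) = 155/21.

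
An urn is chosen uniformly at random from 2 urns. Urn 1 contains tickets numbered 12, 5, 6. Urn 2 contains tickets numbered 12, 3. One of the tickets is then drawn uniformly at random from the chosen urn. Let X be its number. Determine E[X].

E[X | urn 1] = (12+5+6)/3 = 23/3.
E[X | urn 2] = (12+3)/2 = 15/2.
E[X] = (1/2)·(23/3) + (1/2)·(15/2) = 91/12.

91/12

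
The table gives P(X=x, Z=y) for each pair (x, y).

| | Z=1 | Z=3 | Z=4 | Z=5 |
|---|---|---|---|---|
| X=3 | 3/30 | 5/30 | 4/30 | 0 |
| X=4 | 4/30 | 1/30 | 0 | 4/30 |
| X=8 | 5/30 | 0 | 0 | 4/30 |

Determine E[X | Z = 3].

P(Z = 3) = 1/5.
Summing X·P(X=x,Z=y) over the conditioning event gives 19/30.
E[X | Z = 3] = (19/30) / (1/5) = 19/6.

19/6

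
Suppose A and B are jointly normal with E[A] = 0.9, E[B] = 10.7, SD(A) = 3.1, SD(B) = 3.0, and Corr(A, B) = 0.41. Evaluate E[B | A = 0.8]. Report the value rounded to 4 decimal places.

E[B | A=x] = μ_B + ρ(σ_B/σ_A)(x − μ_A) for jointly normal variables.
E[B | A=0.8] = 10.7 + (0.41)·(3.0/3.1)·(0.8 − (0.9)) = 10.7 + (0.39677)·(-0.1) = 10.6603.

10.6603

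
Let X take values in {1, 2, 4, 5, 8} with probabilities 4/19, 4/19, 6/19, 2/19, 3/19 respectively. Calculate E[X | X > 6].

P(X > 6) = 3/19.
Σ over the event: 8·3/19 = 24/19.
E[X | X > 6] = (24/19) / (3/19) = 8.

8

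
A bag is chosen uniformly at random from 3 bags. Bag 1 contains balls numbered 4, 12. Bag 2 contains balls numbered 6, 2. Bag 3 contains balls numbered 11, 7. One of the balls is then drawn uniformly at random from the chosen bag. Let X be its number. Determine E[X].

E[X | bag 1] = (4+12)/2 = 8.
E[X | bag 2] = (6+2)/2 = 4.
E[X | bag 3] = (11+7)/2 = 9.
By the law of total expectation,
E[X] = (1/3)·(8) + (1/3)·(4) + (1/3)·(9) = 7.

7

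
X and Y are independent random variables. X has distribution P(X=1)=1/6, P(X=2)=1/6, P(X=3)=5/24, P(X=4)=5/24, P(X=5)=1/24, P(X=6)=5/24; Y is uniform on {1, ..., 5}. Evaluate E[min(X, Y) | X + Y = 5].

P(X + Y = 5) = 3/20.
Summing min(X,Y)·P(x,y) over outcomes with X + Y = 5 gives 9/40.
E[min(X, Y) | X + Y = 5] = (9/40) / (3/20) = 3/2.

3/2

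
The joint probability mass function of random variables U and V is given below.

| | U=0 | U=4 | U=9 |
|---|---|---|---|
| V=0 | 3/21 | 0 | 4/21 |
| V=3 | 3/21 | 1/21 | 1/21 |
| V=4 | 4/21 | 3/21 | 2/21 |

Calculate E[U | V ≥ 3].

43/14

P(V ≥ 3) = 2/3.
Σ U·P over the event = 0·(3/21) + 0·(4/21) + 4·(1/21) + 4·(3/21) + 9·(1/21) + 9·(2/21) = 43/21.
E[U | V ≥ 3] = (43/21) / (2/3) = 43/14.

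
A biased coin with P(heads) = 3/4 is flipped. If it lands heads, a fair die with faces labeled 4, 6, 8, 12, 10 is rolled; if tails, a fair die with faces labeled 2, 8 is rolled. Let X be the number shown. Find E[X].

29/4

E[X | heads] = (4+6+8+12+10)/5 = 8.
E[X | tails] = (2+8)/2 = 5.
E[X] = (3/4)·(8) + (1/4)·(5) = 29/4.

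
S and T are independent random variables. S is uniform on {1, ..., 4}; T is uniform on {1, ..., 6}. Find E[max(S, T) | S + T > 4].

9/2

P(S + T > 4) = 3/4.
Summing max(S,T)·P(x,y) over outcomes with S + T > 4 gives 27/8.
E[max(S, T) | S + T > 4] = (27/8) / (3/4) = 9/2.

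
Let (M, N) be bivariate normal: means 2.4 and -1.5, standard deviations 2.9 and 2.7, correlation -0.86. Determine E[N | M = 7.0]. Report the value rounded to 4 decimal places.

The regression of N on M has slope ρ·σ_N/σ_M and passes through (μ_M, μ_N).
E[N | M=7.0] = -1.5 + (-0.86)·(2.7/2.9)·(7.0 − (2.4)) = -1.5 + (-0.80069)·(4.6) = -5.1832.

-5.1832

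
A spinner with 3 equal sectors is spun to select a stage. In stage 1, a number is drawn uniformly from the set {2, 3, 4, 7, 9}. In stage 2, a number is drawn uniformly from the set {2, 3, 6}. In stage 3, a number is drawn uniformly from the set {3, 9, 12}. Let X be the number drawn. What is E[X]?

50/9

E[X | stage 1] = (2+3+4+7+9)/5 = 5.
E[X | stage 2] = (2+3+6)/3 = 11/3.
E[X | stage 3] = (3+9+12)/3 = 8.
By the law of total expectation,
E[X] = (1/3)·(5) + (1/3)·(11/3) + (1/3)·(8) = 50/9.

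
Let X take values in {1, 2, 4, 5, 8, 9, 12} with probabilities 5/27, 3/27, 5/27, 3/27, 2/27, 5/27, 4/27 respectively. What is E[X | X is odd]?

5

P(X is odd) = 13/27.
Σ over the event: 1·5/27 + 5·1/9 + 9·5/27 = 65/27.
E[X | X is odd] = (65/27) / (13/27) = 5.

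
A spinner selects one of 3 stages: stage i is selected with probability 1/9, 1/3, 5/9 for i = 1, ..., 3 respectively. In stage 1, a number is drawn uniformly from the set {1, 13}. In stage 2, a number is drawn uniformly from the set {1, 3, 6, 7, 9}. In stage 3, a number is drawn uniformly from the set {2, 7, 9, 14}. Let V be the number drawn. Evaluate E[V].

313/45

E[V | stage 1] = (1+13)/2 = 7.
E[V | stage 2] = (1+3+6+7+9)/5 = 26/5.
E[V | stage 3] = (2+7+9+14)/4 = 8.
By the law of total expectation,
E[V] = (1/9)·(7) + (1/3)·(26/5) + (5/9)·(8) = 313/45.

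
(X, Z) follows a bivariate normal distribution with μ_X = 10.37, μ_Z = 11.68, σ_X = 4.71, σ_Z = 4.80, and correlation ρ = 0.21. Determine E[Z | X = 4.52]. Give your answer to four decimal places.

E[Z | X=x] = μ_Z + ρ(σ_Z/σ_X)(x − μ_X) for jointly normal variables.
E[Z | X=4.52] = 11.68 + (0.21)·(4.80/4.71)·(4.52 − (10.37)) = 11.68 + (0.21401)·(-5.85) = 10.4280.

10.4280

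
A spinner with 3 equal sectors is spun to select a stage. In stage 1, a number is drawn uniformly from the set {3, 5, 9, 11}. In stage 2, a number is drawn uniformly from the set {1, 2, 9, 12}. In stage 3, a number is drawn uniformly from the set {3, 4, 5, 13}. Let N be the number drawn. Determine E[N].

77/12

E[N | stage 1] = (3+5+9+11)/4 = 7.
E[N | stage 2] = (1+2+9+12)/4 = 6.
E[N | stage 3] = (3+4+5+13)/4 = 25/4.
By the law of total expectation,
E[N] = (1/3)·(7) + (1/3)·(6) + (1/3)·(25/4) = 77/12.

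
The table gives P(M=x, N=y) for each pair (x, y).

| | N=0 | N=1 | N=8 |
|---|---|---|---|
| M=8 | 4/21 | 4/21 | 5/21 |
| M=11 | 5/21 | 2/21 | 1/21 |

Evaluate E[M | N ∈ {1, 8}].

35/4

P(N ∈ {1, 8}) = 4/7.
Σ M·P over the event = 8·(4/21) + 8·(5/21) + 11·(2/21) + 11·(1/21) = 5.
E[M | N ∈ {1, 8}] = (5) / (4/7) = 35/4.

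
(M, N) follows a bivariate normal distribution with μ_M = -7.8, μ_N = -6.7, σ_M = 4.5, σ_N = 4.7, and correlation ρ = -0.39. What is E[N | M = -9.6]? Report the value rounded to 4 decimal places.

The regression of N on M has slope ρ·σ_N/σ_M and passes through (μ_M, μ_N).
E[N | M=-9.6] = -6.7 + (-0.39)·(4.7/4.5)·(-9.6 − (-7.8)) = -6.7 + (-0.40733)·(-1.8) = -5.9668.

-5.9668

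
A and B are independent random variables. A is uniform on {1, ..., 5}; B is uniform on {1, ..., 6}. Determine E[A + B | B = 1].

P(B = 1) = 1/6.
Summing (A+B)·P(x,y) over outcomes with B = 1 gives 2/3.
E[A + B | B = 1] = (2/3) / (1/6) = 4.

4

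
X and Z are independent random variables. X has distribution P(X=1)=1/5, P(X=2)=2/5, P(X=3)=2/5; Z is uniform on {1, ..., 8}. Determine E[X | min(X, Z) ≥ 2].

P(min(X, Z) ≥ 2) = 7/10.
Summing X·P(x,y) over outcomes with min(X, Z) ≥ 2 gives 7/4.
E[X | min(X, Z) ≥ 2] = (7/4) / (7/10) = 5/2.

5/2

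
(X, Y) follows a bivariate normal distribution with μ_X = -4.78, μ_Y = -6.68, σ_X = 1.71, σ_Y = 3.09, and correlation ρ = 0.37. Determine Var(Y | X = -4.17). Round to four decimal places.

8.2410

The conditional variance in a bivariate normal is σ_Y²(1 − ρ²), independent of x.
Var(Y | X=-4.17) = (3.09)²·(1 − (0.37)²) = 9.5481·0.8631 = 8.2410.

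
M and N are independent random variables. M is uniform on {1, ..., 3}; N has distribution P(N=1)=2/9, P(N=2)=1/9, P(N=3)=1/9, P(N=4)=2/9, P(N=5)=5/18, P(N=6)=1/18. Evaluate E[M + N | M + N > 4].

233/36

P(M + N > 4) = 2/3.
Summing (M+N)·P(x,y) over outcomes with M + N > 4 gives 233/54.
E[M + N | M + N > 4] = (233/54) / (2/3) = 233/36.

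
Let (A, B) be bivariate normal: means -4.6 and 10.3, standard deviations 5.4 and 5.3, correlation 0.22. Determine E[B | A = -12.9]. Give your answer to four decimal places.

8.5078

The regression of B on A has slope ρ·σ_B/σ_A and passes through (μ_A, μ_B).
E[B | A=-12.9] = 10.3 + (0.22)·(5.3/5.4)·(-12.9 − (-4.6)) = 10.3 + (0.21593)·(-8.3) = 8.5078.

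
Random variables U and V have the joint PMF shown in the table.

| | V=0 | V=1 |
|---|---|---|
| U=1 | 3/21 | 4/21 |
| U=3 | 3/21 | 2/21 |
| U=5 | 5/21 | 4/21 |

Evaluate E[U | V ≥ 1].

P(V ≥ 1) = 10/21.
Summing U·P(U=x,V=y) over the conditioning event gives 10/7.
E[U | V ≥ 1] = (10/7) / (10/21) = 3.

3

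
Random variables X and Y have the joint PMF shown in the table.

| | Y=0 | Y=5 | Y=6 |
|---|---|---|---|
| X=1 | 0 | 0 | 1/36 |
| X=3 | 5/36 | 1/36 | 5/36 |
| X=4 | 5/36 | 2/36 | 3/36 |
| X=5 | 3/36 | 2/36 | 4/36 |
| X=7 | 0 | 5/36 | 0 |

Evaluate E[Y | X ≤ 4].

P(X ≤ 4) = 11/18.
Σ Y·P over the event = 6·(1/36) + 0·(5/36) + 5·(1/36) + 6·(5/36) + 0·(5/36) + 5·(2/36) + 6·(3/36) = 23/12.
E[Y | X ≤ 4] = (23/12) / (11/18) = 69/22.

69/22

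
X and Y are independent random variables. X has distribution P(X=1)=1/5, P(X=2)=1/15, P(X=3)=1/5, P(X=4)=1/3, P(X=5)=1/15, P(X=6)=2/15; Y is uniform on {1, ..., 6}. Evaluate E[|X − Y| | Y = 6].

P(Y = 6) = 1/6.
Summing |X−Y|·P(x,y) over outcomes with Y = 6 gives 13/30.
E[|X − Y| | Y = 6] = (13/30) / (1/6) = 13/5.

13/5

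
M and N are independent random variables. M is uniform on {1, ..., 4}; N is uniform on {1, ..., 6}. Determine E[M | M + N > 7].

10/3

Outcomes with M + N > 7: (2,6), (3,5), (3,6), (4,4), (4,5), (4,6), each with probability 1/24.
E[M | M + N > 7] = (2 + 3 + 3 + 4 + 4 + 4) / 6 = 10/3.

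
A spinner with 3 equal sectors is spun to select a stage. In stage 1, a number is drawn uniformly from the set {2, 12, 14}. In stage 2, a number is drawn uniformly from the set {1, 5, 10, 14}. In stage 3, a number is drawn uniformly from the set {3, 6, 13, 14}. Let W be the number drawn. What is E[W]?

E[W | stage 1] = (2+12+14)/3 = 28/3.
E[W | stage 2] = (1+5+10+14)/4 = 15/2.
E[W | stage 3] = (3+6+13+14)/4 = 9.
E[W] = (1/3)·(28/3) + (1/3)·(15/2) + (1/3)·(9) = 155/18.

155/18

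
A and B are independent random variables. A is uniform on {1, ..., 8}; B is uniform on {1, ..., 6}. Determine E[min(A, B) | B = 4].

Outcomes with B = 4: (1,4), (2,4), (3,4), (4,4), (5,4), (6,4), (7,4), (8,4), each with probability 1/48.
E[min(A, B) | B = 4] = (1 + 2 + 3 + 4 + 4 + 4 + 4 + 4) / 8 = 13/4.

13/4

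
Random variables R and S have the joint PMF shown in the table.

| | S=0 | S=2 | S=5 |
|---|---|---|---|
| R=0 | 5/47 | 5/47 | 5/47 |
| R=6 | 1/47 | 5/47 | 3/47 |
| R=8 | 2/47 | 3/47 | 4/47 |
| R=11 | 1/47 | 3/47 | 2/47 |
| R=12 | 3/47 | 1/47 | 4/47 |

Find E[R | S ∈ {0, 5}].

63/10

P(S ∈ {0, 5}) = 30/47.
Summing R·P(R=x,S=y) over the conditioning event gives 189/47.
E[R | S ∈ {0, 5}] = (189/47) / (30/47) = 63/10.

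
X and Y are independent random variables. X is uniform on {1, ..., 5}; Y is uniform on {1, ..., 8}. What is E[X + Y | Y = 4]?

7

Outcomes with Y = 4: (1,4), (2,4), (3,4), (4,4), (5,4), each with probability 1/40.
E[X + Y | Y = 4] = (5 + 6 + 7 + 8 + 9) / 5 = 7.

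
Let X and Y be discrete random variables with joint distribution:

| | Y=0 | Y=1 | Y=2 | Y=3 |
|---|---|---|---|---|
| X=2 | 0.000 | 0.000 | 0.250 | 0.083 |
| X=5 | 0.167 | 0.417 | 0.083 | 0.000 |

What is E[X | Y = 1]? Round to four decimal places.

P(Y = 1) = 0.417.
Σ X·P over the event = 5·(0.417) = 2.085.
E[X | Y = 1] = (2.085) / (0.417) = 5.0000.

5.0000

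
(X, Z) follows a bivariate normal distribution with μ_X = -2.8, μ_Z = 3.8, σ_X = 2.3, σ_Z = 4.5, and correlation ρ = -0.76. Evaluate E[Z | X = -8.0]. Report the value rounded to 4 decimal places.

11.5322

E[Z | X=x] = μ_Z + ρ(σ_Z/σ_X)(x − μ_X) for jointly normal variables.
E[Z | X=-8.0] = 3.8 + (-0.76)·(4.5/2.3)·(-8.0 − (-2.8)) = 3.8 + (-1.48696)·(-5.2) = 11.5322.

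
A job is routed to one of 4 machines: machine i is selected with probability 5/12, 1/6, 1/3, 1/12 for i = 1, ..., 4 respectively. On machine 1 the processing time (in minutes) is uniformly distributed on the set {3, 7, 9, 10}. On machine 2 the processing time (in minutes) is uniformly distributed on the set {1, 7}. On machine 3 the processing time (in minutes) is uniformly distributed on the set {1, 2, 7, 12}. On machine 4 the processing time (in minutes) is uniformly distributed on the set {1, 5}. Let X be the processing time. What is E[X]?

E[X | machine 1] = (3+7+9+10)/4 = 29/4.
E[X | machine 2] = (1+7)/2 = 4.
E[X | machine 3] = (1+2+7+12)/4 = 11/2.
E[X | machine 4] = (1+5)/2 = 3.
By the law of total expectation,
E[X] = (5/12)·(29/4) + (1/6)·(4) + (1/3)·(11/2) + (1/12)·(3) = 277/48.

277/48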